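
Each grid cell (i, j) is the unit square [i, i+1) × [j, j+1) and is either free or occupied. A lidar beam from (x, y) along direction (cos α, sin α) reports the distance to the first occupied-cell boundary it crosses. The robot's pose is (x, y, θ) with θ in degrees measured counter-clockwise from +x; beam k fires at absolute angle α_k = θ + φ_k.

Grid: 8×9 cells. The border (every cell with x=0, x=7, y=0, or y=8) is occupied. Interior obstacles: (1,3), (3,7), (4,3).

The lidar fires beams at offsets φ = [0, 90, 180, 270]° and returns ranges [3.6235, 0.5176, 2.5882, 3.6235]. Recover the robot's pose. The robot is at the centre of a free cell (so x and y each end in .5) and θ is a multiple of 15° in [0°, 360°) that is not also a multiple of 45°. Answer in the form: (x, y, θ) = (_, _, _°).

The pose lattice has 39·16 = 624 candidates. Test each by forward raycasting.
  (6.5, 7.5, 120°): beam 1 = 0.5774 ≠ 3.6235 ✗
  (3.5, 4.5, 105°): beam 2 = 1.9319 ≠ 0.5176 ✗
  (1.5, 5.5, 30°): beam 1 = 5.0000 ≠ 3.6235 ✗
  (3.5, 6.5, 345°): beam 4 = 5.6940 ≠ 3.6235 ✗
  …
  (4.5, 4.5, 165°): r_1=3.6235, r_2=0.5176, r_3=2.5882, r_4=3.6235 — all match ✓
No second candidate reproduces the full scan.

(x, y, θ) = (4.5, 4.5, 165°)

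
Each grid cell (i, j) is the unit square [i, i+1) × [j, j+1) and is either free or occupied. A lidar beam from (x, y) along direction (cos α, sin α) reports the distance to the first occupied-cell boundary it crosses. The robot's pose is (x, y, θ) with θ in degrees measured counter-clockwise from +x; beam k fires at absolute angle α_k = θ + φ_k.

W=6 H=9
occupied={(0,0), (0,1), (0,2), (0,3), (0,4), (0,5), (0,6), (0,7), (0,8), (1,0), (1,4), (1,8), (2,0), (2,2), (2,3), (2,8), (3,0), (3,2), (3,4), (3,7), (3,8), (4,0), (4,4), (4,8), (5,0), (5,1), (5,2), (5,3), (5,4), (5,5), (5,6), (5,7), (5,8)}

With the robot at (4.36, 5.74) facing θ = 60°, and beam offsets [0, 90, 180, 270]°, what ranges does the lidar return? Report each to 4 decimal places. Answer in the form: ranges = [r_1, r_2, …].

beam 1: φ=0°, α=60°
  cosα=0.5000 sinα=0.8660 | (4,5) | tMaxX 1.2800 tMaxY 0.3002 | tΔX 2.0000 tΔY 1.1547
    t=0.3002 [y] (4,6)
    t=1.2800 [x] (5,6) — stop
  → r_1 = 1.2800
beam 2: φ=90°, α=150°
  cosα=-0.8660 sinα=0.5000 | (4,5) | tMaxX 0.4157 tMaxY 0.5200 | tΔX 1.1547 tΔY 2.0000
    t=0.4157 [x] (3,5)
    t=0.5200 [y] (3,6)
    t=1.5704 [x] (2,6)
    t=2.5200 [y] (2,7)
    t=2.7251 [x] (1,7)
    t=3.8798 [x] (0,7) — stop
  → r_2 = 3.8798
beam 3: φ=180°, α=240°
  cosα=-0.5000 sinα=-0.8660 | (4,5) | tMaxX 0.7200 tMaxY 0.8545 | tΔX 2.0000 tΔY 1.1547
    t=0.7200 [x] (3,5)
    t=0.8545 [y] (3,4) — stop
  → r_3 = 0.8545
beam 4: φ=270°, α=330°
  cosα=0.8660 sinα=-0.5000 | (4,5) | tMaxX 0.7390 tMaxY 1.4800 | tΔX 1.1547 tΔY 2.0000
    t=0.7390 [x] (5,5) — stop
  → r_4 = 0.7390

ranges = [1.2800, 3.8798, 0.8545, 0.7390]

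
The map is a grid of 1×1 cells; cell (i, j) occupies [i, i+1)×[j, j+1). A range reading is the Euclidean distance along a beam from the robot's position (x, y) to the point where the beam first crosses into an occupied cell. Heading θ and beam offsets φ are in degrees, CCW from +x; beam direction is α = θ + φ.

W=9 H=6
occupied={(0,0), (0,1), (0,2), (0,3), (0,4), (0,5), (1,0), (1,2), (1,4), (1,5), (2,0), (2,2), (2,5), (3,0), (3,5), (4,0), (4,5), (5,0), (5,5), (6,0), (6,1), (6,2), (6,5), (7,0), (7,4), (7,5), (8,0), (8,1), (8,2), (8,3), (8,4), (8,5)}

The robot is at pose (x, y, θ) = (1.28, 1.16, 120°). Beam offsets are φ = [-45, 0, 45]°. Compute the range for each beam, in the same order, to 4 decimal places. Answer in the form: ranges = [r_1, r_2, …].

ranges = [0.8696, 0.5600, 0.2899]

beam 1: φ=-45°, α=75°
  direction (0.2588, 0.9659); cell (1,1); t to first gridline: x 2.7819, y 0.8696 (then +3.8637 / +1.0353)
    (1,2) via y @ 0.8696  # hit
  → r_1 = 0.8696
beam 2: φ=0°, α=120°
  direction (-0.5000, 0.8660); cell (1,1); t to first gridline: x 0.5600, y 0.9699 (then +2.0000 / +1.1547)
    (0,1) via x @ 0.5600  # hit
  → r_2 = 0.5600
beam 3: φ=45°, α=165°
  direction (-0.9659, 0.2588); cell (1,1); t to first gridline: x 0.2899, y 3.2455 (then +1.0353 / +3.8637)
    (0,1) via x @ 0.2899  # hit
  → r_3 = 0.2899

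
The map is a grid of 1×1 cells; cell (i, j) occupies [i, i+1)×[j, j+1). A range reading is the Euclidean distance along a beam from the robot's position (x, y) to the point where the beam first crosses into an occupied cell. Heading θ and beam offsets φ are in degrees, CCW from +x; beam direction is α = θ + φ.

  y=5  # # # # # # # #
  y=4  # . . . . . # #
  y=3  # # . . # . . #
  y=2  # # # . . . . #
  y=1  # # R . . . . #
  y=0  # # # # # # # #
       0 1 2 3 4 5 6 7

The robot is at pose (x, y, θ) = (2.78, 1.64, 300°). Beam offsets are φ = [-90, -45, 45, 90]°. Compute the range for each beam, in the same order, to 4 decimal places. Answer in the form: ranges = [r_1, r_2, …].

beam 1: φ=-90°, α=210°
  direction (-0.8660, -0.5000); cell (2,1); t to first gridline: x 0.9007, y 1.2800 (then +1.1547 / +2.0000)
    (1,1) via x @ 0.9007  # hit
  → r_1 = 0.9007
beam 2: φ=-45°, α=255°
  direction (-0.2588, -0.9659); cell (2,1); t to first gridline: x 3.0137, y 0.6626 (then +3.8637 / +1.0353)
    (2,0) via y @ 0.6626  # hit
  → r_2 = 0.6626
beam 3: φ=45°, α=345°
  direction (0.9659, -0.2588); cell (2,1); t to first gridline: x 0.2278, y 2.4728 (then +1.0353 / +3.8637)
    (3,1) via x @ 0.2278
    (4,1) via x @ 1.2630
    (5,1) via x @ 2.2983
    (5,0) via y @ 2.4728  # hit
  → r_3 = 2.4728
beam 4: φ=90°, α=30°
  direction (0.8660, 0.5000); cell (2,1); t to first gridline: x 0.2540, y 0.7200 (then +1.1547 / +2.0000)
    (3,1) via x @ 0.2540
    (3,2) via y @ 0.7200
    (4,2) via x @ 1.4087
    (5,2) via x @ 2.5634
    (5,3) via y @ 2.7200
    (6,3) via x @ 3.7181
    (6,4) via y @ 4.7200  # hit
  → r_4 = 4.7200

ranges = [0.9007, 0.6626, 2.4728, 4.7200]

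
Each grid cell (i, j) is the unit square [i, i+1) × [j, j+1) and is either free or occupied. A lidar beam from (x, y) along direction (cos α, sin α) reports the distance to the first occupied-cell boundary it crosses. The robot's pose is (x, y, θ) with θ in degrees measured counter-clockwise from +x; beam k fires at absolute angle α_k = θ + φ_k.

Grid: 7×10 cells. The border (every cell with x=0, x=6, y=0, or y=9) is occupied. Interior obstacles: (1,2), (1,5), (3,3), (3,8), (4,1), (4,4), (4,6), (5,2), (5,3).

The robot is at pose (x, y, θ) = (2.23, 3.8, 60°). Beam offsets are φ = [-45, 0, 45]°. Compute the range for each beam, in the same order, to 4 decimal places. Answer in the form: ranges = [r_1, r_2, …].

beam 1: φ=-45°, α=15°
  dir = (cos 15°, sin 15°) = (0.9659, 0.2588); from cell (2,3)
  next x-line at t=0.7972, next y-line at t=0.7727; Δt_x=1.0353, Δt_y=3.8637
    y: enter (2,4) at t=0.7727
    x: enter (3,4) at t=0.7972
    x: enter (4,4) at t=1.8324 ← occupied
  → r_1 = 1.8324
beam 2: φ=0°, α=60°
  dir = (cos 60°, sin 60°) = (0.5000, 0.8660); from cell (2,3)
  next x-line at t=1.5400, next y-line at t=0.2309; Δt_x=2.0000, Δt_y=1.1547
    y: enter (2,4) at t=0.2309
    y: enter (2,5) at t=1.3856
    x: enter (3,5) at t=1.5400
    y: enter (3,6) at t=2.5403
    x: enter (4,6) at t=3.5400 ← occupied
  → r_2 = 3.5400
beam 3: φ=45°, α=105°
  dir = (cos 105°, sin 105°) = (-0.2588, 0.9659); from cell (2,3)
  next x-line at t=0.8887, next y-line at t=0.2071; Δt_x=3.8637, Δt_y=1.0353
    y: enter (2,4) at t=0.2071
    x: enter (1,4) at t=0.8887
    y: enter (1,5) at t=1.2423 ← occupied
  → r_3 = 1.2423

ranges = [1.8324, 3.5400, 1.2423]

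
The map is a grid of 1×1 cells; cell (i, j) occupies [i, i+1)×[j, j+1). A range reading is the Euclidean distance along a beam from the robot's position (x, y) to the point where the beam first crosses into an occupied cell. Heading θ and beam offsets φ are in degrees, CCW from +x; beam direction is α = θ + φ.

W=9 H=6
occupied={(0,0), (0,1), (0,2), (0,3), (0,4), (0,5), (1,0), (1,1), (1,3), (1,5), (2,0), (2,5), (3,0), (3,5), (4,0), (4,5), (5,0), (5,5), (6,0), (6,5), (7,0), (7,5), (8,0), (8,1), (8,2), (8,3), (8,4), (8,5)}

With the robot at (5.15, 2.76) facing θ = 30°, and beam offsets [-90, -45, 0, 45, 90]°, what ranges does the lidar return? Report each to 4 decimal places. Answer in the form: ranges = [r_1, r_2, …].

beam 1: φ=-90°, α=300°
  dir = (cos 300°, sin 300°) = (0.5000, -0.8660); from cell (5,2)
  next x-line at t=1.7000, next y-line at t=0.8776; Δt_x=2.0000, Δt_y=1.1547
    y: enter (5,1) at t=0.8776
    x: enter (6,1) at t=1.7000
    y: enter (6,0) at t=2.0323 ← occupied
  → r_1 = 2.0323
beam 2: φ=-45°, α=345°
  dir = (cos 345°, sin 345°) = (0.9659, -0.2588); from cell (5,2)
  next x-line at t=0.8800, next y-line at t=2.9364; Δt_x=1.0353, Δt_y=3.8637
    x: enter (6,2) at t=0.8800
    x: enter (7,2) at t=1.9153
    y: enter (7,1) at t=2.9364
    x: enter (8,1) at t=2.9505 ← occupied
  → r_2 = 2.9505
beam 3: φ=0°, α=30°
  dir = (cos 30°, sin 30°) = (0.8660, 0.5000); from cell (5,2)
  next x-line at t=0.9815, next y-line at t=0.4800; Δt_x=1.1547, Δt_y=2.0000
    y: enter (5,3) at t=0.4800
    x: enter (6,3) at t=0.9815
    x: enter (7,3) at t=2.1362
    y: enter (7,4) at t=2.4800
    x: enter (8,4) at t=3.2909 ← occupied
  → r_3 = 3.2909
beam 4: φ=45°, α=75°
  dir = (cos 75°, sin 75°) = (0.2588, 0.9659); from cell (5,2)
  next x-line at t=3.2841, next y-line at t=0.2485; Δt_x=3.8637, Δt_y=1.0353
    y: enter (5,3) at t=0.2485
    y: enter (5,4) at t=1.2837
    y: enter (5,5) at t=2.3190 ← occupied
  → r_4 = 2.3190
beam 5: φ=90°, α=120°
  dir = (cos 120°, sin 120°) = (-0.5000, 0.8660); from cell (5,2)
  next x-line at t=0.3000, next y-line at t=0.2771; Δt_x=2.0000, Δt_y=1.1547
    y: enter (5,3) at t=0.2771
    x: enter (4,3) at t=0.3000
    y: enter (4,4) at t=1.4318
    x: enter (3,4) at t=2.3000
    y: enter (3,5) at t=2.5865 ← occupied
  → r_5 = 2.5865

ranges = [2.0323, 2.9505, 3.2909, 2.3190, 2.5865]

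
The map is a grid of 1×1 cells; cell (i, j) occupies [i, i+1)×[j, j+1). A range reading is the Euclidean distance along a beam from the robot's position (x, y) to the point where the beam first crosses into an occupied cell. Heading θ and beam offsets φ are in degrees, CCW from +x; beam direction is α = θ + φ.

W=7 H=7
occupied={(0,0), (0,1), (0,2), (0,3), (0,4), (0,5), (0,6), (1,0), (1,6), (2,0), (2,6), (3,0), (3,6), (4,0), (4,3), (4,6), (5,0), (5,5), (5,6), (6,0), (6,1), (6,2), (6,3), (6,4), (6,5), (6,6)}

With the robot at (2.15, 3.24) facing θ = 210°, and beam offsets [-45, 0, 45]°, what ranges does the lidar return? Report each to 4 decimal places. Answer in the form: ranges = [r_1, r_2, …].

ranges = [1.1906, 1.3279, 2.3190]

beam 1: φ=-45°, α=165°
  direction (-0.9659, 0.2588); cell (2,3); t to first gridline: x 0.1553, y 2.9364 (then +1.0353 / +3.8637)
    (1,3) via x @ 0.1553
    (0,3) via x @ 1.1906  # hit
  → r_1 = 1.1906
beam 2: φ=0°, α=210°
  direction (-0.8660, -0.5000); cell (2,3); t to first gridline: x 0.1732, y 0.4800 (then +1.1547 / +2.0000)
    (1,3) via x @ 0.1732
    (1,2) via y @ 0.4800
    (0,2) via x @ 1.3279  # hit
  → r_2 = 1.3279
beam 3: φ=45°, α=255°
  direction (-0.2588, -0.9659); cell (2,3); t to first gridline: x 0.5796, y 0.2485 (then +3.8637 / +1.0353)
    (2,2) via y @ 0.2485
    (1,2) via x @ 0.5796
    (1,1) via y @ 1.2837
    (1,0) via y @ 2.3190  # hit
  → r_3 = 2.3190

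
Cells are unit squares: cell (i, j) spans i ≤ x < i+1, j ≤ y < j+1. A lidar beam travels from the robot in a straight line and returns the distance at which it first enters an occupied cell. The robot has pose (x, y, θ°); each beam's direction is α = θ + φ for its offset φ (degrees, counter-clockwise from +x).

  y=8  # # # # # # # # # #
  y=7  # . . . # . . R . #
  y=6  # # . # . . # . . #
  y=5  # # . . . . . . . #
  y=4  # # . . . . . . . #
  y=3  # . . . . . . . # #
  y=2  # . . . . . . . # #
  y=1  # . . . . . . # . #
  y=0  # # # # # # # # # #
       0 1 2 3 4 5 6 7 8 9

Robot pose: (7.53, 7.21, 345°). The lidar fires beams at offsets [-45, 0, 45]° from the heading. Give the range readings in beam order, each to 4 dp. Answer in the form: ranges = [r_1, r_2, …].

ranges = [2.9400, 1.5219, 1.5800]

beam 1: φ=-45°, α=300°
  direction (0.5000, -0.8660); cell (7,7); t to first gridline: x 0.9400, y 0.2425 (then +2.0000 / +1.1547)
    (7,6) via y @ 0.2425
    (8,6) via x @ 0.9400
    (8,5) via y @ 1.3972
    (8,4) via y @ 2.5519
    (9,4) via x @ 2.9400  # hit
  → r_1 = 2.9400
beam 2: φ=0°, α=345°
  direction (0.9659, -0.2588); cell (7,7); t to first gridline: x 0.4866, y 0.8114 (then +1.0353 / +3.8637)
    (8,7) via x @ 0.4866
    (8,6) via y @ 0.8114
    (9,6) via x @ 1.5219  # hit
  → r_2 = 1.5219
beam 3: φ=45°, α=30°
  direction (0.8660, 0.5000); cell (7,7); t to first gridline: x 0.5427, y 1.5800 (then +1.1547 / +2.0000)
    (8,7) via x @ 0.5427
    (8,8) via y @ 1.5800  # hit
  → r_3 = 1.5800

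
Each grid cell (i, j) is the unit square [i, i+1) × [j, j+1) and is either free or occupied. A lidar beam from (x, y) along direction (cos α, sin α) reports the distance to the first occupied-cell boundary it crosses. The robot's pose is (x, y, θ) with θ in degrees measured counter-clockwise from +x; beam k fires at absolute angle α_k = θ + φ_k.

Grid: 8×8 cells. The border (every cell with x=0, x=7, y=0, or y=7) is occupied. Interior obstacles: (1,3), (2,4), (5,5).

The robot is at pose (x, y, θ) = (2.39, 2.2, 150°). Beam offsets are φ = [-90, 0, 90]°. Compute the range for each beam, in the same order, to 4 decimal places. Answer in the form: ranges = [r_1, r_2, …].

ranges = [5.5426, 1.6000, 1.3856]

beam 1: φ=-90°, α=60°
  direction (0.5000, 0.8660); cell (2,2); t to first gridline: x 1.2200, y 0.9238 (then +2.0000 / +1.1547)
    (2,3) via y @ 0.9238
    (3,3) via x @ 1.2200
    (3,4) via y @ 2.0785
    (4,4) via x @ 3.2200
    (4,5) via y @ 3.2332
    (4,6) via y @ 4.3879
    (5,6) via x @ 5.2200
    (5,7) via y @ 5.5426  # hit
  → r_1 = 5.5426
beam 2: φ=0°, α=150°
  direction (-0.8660, 0.5000); cell (2,2); t to first gridline: x 0.4503, y 1.6000 (then +1.1547 / +2.0000)
    (1,2) via x @ 0.4503
    (1,3) via y @ 1.6000  # hit
  → r_2 = 1.6000
beam 3: φ=90°, α=240°
  direction (-0.5000, -0.8660); cell (2,2); t to first gridline: x 0.7800, y 0.2309 (then +2.0000 / +1.1547)
    (2,1) via y @ 0.2309
    (1,1) via x @ 0.7800
    (1,0) via y @ 1.3856  # hit
  → r_3 = 1.3856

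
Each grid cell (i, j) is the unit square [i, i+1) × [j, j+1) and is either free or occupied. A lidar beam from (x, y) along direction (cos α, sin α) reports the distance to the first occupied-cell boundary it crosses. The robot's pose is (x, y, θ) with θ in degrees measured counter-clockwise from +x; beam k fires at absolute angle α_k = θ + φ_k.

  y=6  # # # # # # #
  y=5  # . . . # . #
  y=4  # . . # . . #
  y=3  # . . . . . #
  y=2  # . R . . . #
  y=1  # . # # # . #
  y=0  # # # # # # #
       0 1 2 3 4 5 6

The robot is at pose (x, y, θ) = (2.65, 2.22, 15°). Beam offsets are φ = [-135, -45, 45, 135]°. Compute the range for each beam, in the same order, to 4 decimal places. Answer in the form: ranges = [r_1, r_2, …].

ranges = [0.2540, 0.4400, 2.0554, 1.9053]

beam 1: φ=-135°, α=240°
  direction (-0.5000, -0.8660); cell (2,2); t to first gridline: x 1.3000, y 0.2540 (then +2.0000 / +1.1547)
    (2,1) via y @ 0.2540  # hit
  → r_1 = 0.2540
beam 2: φ=-45°, α=330°
  direction (0.8660, -0.5000); cell (2,2); t to first gridline: x 0.4041, y 0.4400 (then +1.1547 / +2.0000)
    (3,2) via x @ 0.4041
    (3,1) via y @ 0.4400  # hit
  → r_2 = 0.4400
beam 3: φ=45°, α=60°
  direction (0.5000, 0.8660); cell (2,2); t to first gridline: x 0.7000, y 0.9007 (then +2.0000 / +1.1547)
    (3,2) via x @ 0.7000
    (3,3) via y @ 0.9007
    (3,4) via y @ 2.0554  # hit
  → r_3 = 2.0554
beam 4: φ=135°, α=150°
  direction (-0.8660, 0.5000); cell (2,2); t to first gridline: x 0.7506, y 1.5600 (then +1.1547 / +2.0000)
    (1,2) via x @ 0.7506
    (1,3) via y @ 1.5600
    (0,3) via x @ 1.9053  # hit
  → r_4 = 1.9053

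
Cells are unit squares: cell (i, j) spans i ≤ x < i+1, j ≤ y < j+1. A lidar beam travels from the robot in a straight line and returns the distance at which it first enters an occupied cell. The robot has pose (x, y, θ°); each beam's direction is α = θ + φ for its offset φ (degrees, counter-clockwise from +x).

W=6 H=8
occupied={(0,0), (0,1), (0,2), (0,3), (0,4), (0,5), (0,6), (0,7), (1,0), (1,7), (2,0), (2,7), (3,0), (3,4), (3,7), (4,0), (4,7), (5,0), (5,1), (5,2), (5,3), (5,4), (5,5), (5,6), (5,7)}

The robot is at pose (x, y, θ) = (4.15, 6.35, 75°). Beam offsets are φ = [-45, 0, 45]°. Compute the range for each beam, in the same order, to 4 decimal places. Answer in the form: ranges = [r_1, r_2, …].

ranges = [0.9815, 0.6729, 0.7506]

beam 1: φ=-45°, α=30°
  dir = (cos 30°, sin 30°) = (0.8660, 0.5000); from cell (4,6)
  next x-line at t=0.9815, next y-line at t=1.3000; Δt_x=1.1547, Δt_y=2.0000
    x: enter (5,6) at t=0.9815 ← occupied
  → r_1 = 0.9815
beam 2: φ=0°, α=75°
  dir = (cos 75°, sin 75°) = (0.2588, 0.9659); from cell (4,6)
  next x-line at t=3.2841, next y-line at t=0.6729; Δt_x=3.8637, Δt_y=1.0353
    y: enter (4,7) at t=0.6729 ← occupied
  → r_2 = 0.6729
beam 3: φ=45°, α=120°
  dir = (cos 120°, sin 120°) = (-0.5000, 0.8660); from cell (4,6)
  next x-line at t=0.3000, next y-line at t=0.7506; Δt_x=2.0000, Δt_y=1.1547
    x: enter (3,6) at t=0.3000
    y: enter (3,7) at t=0.7506 ← occupied
  → r_3 = 0.7506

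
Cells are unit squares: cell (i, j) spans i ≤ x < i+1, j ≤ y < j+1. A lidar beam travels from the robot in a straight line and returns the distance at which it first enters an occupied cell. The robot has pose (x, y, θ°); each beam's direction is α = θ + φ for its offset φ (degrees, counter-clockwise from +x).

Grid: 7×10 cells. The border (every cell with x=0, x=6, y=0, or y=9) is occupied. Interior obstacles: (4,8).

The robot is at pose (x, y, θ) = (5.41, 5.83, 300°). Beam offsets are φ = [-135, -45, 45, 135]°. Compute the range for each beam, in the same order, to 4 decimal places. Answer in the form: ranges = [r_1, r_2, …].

ranges = [4.5656, 5.0004, 0.6108, 2.2796]

beam 1: φ=-135°, α=165°
  cosα=-0.9659 sinα=0.2588 | (5,5) | tMaxX 0.4245 tMaxY 0.6568 | tΔX 1.0353 tΔY 3.8637
    t=0.4245 [x] (4,5)
    t=0.6568 [y] (4,6)
    t=1.4597 [x] (3,6)
    t=2.4950 [x] (2,6)
    t=3.5303 [x] (1,6)
    t=4.5205 [y] (1,7)
    t=4.5656 [x] (0,7) — stop
  → r_1 = 4.5656
beam 2: φ=-45°, α=255°
  cosα=-0.2588 sinα=-0.9659 | (5,5) | tMaxX 1.5841 tMaxY 0.8593 | tΔX 3.8637 tΔY 1.0353
    t=0.8593 [y] (5,4)
    t=1.5841 [x] (4,4)
    t=1.8946 [y] (4,3)
    t=2.9298 [y] (4,2)
    t=3.9651 [y] (4,1)
    t=5.0004 [y] (4,0) — stop
  → r_2 = 5.0004
beam 3: φ=45°, α=345°
  cosα=0.9659 sinα=-0.2588 | (5,5) | tMaxX 0.6108 tMaxY 3.2069 | tΔX 1.0353 tΔY 3.8637
    t=0.6108 [x] (6,5) — stop
  → r_3 = 0.6108
beam 4: φ=135°, α=75°
  cosα=0.2588 sinα=0.9659 | (5,5) | tMaxX 2.2796 tMaxY 0.1760 | tΔX 3.8637 tΔY 1.0353
    t=0.1760 [y] (5,6)
    t=1.2113 [y] (5,7)
    t=2.2465 [y] (5,8)
    t=2.2796 [x] (6,8) — stop
  → r_4 = 2.2796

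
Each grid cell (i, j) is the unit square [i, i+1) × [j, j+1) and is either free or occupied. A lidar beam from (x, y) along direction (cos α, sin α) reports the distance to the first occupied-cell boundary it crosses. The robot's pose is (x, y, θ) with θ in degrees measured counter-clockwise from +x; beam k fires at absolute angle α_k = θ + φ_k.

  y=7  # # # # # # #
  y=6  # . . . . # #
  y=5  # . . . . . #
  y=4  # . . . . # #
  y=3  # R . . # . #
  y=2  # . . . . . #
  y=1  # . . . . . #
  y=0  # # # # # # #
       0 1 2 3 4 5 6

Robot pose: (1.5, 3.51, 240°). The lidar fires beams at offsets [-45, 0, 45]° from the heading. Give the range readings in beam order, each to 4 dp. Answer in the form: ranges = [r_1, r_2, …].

beam 1: φ=-45°, α=195°
  direction (-0.9659, -0.2588); cell (1,3); t to first gridline: x 0.5176, y 1.9705 (then +1.0353 / +3.8637)
    (0,3) via x @ 0.5176  # hit
  → r_1 = 0.5176
beam 2: φ=0°, α=240°
  direction (-0.5000, -0.8660); cell (1,3); t to first gridline: x 1.0000, y 0.5889 (then +2.0000 / +1.1547)
    (1,2) via y @ 0.5889
    (0,2) via x @ 1.0000  # hit
  → r_2 = 1.0000
beam 3: φ=45°, α=285°
  direction (0.2588, -0.9659); cell (1,3); t to first gridline: x 1.9319, y 0.5280 (then +3.8637 / +1.0353)
    (1,2) via y @ 0.5280
    (1,1) via y @ 1.5633
    (2,1) via x @ 1.9319
    (2,0) via y @ 2.5985  # hit
  → r_3 = 2.5985

ranges = [0.5176, 1.0000, 2.5985]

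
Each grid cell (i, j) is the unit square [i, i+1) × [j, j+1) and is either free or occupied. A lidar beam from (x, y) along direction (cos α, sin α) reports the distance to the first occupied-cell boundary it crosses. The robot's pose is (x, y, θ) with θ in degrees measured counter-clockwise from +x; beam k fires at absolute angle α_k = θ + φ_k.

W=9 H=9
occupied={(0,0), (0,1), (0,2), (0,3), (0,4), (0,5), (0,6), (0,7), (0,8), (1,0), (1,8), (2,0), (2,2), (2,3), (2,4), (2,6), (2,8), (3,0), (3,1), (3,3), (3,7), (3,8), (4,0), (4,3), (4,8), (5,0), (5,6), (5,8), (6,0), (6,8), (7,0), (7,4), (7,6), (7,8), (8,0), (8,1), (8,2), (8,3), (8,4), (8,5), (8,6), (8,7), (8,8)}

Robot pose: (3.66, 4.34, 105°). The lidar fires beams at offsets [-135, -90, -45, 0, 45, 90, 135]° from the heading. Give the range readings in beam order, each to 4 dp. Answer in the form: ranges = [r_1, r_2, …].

ranges = [0.6800, 4.4931, 2.6800, 2.5500, 0.7621, 0.6833, 0.3926]

beam 1: φ=-135°, α=330°
  direction (0.8660, -0.5000); cell (3,4); t to first gridline: x 0.3926, y 0.6800 (then +1.1547 / +2.0000)
    (4,4) via x @ 0.3926
    (4,3) via y @ 0.6800  # hit
  → r_1 = 0.6800
beam 2: φ=-90°, α=15°
  direction (0.9659, 0.2588); cell (3,4); t to first gridline: x 0.3520, y 2.5500 (then +1.0353 / +3.8637)
    (4,4) via x @ 0.3520
    (5,4) via x @ 1.3873
    (6,4) via x @ 2.4225
    (6,5) via y @ 2.5500
    (7,5) via x @ 3.4578
    (8,5) via x @ 4.4931  # hit
  → r_2 = 4.4931
beam 3: φ=-45°, α=60°
  direction (0.5000, 0.8660); cell (3,4); t to first gridline: x 0.6800, y 0.7621 (then +2.0000 / +1.1547)
    (4,4) via x @ 0.6800
    (4,5) via y @ 0.7621
    (4,6) via y @ 1.9168
    (5,6) via x @ 2.6800  # hit
  → r_3 = 2.6800
beam 4: φ=0°, α=105°
  direction (-0.2588, 0.9659); cell (3,4); t to first gridline: x 2.5500, y 0.6833 (then +3.8637 / +1.0353)
    (3,5) via y @ 0.6833
    (3,6) via y @ 1.7186
    (2,6) via x @ 2.5500  # hit
  → r_4 = 2.5500
beam 5: φ=45°, α=150°
  direction (-0.8660, 0.5000); cell (3,4); t to first gridline: x 0.7621, y 1.3200 (then +1.1547 / +2.0000)
    (2,4) via x @ 0.7621  # hit
  → r_5 = 0.7621
beam 6: φ=90°, α=195°
  direction (-0.9659, -0.2588); cell (3,4); t to first gridline: x 0.6833, y 1.3137 (then +1.0353 / +3.8637)
    (2,4) via x @ 0.6833  # hit
  → r_6 = 0.6833
beam 7: φ=135°, α=240°
  direction (-0.5000, -0.8660); cell (3,4); t to first gridline: x 1.3200, y 0.3926 (then +2.0000 / +1.1547)
    (3,3) via y @ 0.3926  # hit
  → r_7 = 0.3926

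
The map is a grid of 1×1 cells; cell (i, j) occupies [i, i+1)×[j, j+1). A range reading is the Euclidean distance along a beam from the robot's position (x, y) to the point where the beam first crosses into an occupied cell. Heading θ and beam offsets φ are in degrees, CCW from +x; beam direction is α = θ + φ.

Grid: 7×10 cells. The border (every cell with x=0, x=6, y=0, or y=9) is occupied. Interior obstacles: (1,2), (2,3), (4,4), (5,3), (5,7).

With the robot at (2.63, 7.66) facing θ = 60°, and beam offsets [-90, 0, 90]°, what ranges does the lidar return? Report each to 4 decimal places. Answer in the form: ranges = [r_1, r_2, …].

ranges = [3.8913, 1.5473, 1.8822]

beam 1: φ=-90°, α=330°
  direction (0.8660, -0.5000); cell (2,7); t to first gridline: x 0.4272, y 1.3200 (then +1.1547 / +2.0000)
    (3,7) via x @ 0.4272
    (3,6) via y @ 1.3200
    (4,6) via x @ 1.5819
    (5,6) via x @ 2.7366
    (5,5) via y @ 3.3200
    (6,5) via x @ 3.8913  # hit
  → r_1 = 3.8913
beam 2: φ=0°, α=60°
  direction (0.5000, 0.8660); cell (2,7); t to first gridline: x 0.7400, y 0.3926 (then +2.0000 / +1.1547)
    (2,8) via y @ 0.3926
    (3,8) via x @ 0.7400
    (3,9) via y @ 1.5473  # hit
  → r_2 = 1.5473
beam 3: φ=90°, α=150°
  direction (-0.8660, 0.5000); cell (2,7); t to first gridline: x 0.7275, y 0.6800 (then +1.1547 / +2.0000)
    (2,8) via y @ 0.6800
    (1,8) via x @ 0.7275
    (0,8) via x @ 1.8822  # hit
  → r_3 = 1.8822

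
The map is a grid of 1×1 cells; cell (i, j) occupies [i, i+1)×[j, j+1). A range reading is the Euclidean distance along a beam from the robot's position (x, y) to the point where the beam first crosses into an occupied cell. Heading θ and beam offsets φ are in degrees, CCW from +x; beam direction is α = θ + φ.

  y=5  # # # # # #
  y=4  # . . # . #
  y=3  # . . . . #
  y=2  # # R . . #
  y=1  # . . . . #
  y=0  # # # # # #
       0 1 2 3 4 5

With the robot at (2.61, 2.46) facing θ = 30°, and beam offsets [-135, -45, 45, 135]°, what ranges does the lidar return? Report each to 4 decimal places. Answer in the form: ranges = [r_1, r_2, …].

beam 1: φ=-135°, α=255°
  d=(-0.2588,-0.9659)  start (2,2)  tX=2.3569 tY=0.4762  stride 1/|dx|=3.8637 1/|dy|=1.0353
    cross y-line → (2,1), t=0.4762
    cross y-line → (2,0), t=1.5115 (wall)
  → r_1 = 1.5115
beam 2: φ=-45°, α=345°
  d=(0.9659,-0.2588)  start (2,2)  tX=0.4038 tY=1.7773  stride 1/|dx|=1.0353 1/|dy|=3.8637
    cross x-line → (3,2), t=0.4038
    cross x-line → (4,2), t=1.4390
    cross y-line → (4,1), t=1.7773
    cross x-line → (5,1), t=2.4743 (wall)
  → r_2 = 2.4743
beam 3: φ=45°, α=75°
  d=(0.2588,0.9659)  start (2,2)  tX=1.5068 tY=0.5590  stride 1/|dx|=3.8637 1/|dy|=1.0353
    cross y-line → (2,3), t=0.5590
    cross x-line → (3,3), t=1.5068
    cross y-line → (3,4), t=1.5943 (wall)
  → r_3 = 1.5943
beam 4: φ=135°, α=165°
  d=(-0.9659,0.2588)  start (2,2)  tX=0.6315 tY=2.0864  stride 1/|dx|=1.0353 1/|dy|=3.8637
    cross x-line → (1,2), t=0.6315 (wall)
  → r_4 = 0.6315

ranges = [1.5115, 2.4743, 1.5943, 0.6315]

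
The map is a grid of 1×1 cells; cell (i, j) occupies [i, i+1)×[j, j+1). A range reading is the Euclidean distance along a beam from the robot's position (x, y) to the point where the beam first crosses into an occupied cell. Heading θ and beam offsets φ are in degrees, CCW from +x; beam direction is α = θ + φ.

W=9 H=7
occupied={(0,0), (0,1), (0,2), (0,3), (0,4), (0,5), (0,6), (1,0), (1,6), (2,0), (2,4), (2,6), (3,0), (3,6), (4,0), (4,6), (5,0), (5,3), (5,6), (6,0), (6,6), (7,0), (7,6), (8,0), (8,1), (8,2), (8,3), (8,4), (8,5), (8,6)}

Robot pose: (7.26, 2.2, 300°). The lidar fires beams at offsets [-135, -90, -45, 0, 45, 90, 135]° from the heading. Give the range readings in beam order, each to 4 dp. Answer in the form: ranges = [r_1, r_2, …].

ranges = [6.4808, 2.4000, 1.2423, 1.3856, 0.7661, 0.8545, 2.8591]

beam 1: φ=-135°, α=165°
  dir = (cos 165°, sin 165°) = (-0.9659, 0.2588); from cell (7,2)
  next x-line at t=0.2692, next y-line at t=3.0910; Δt_x=1.0353, Δt_y=3.8637
    x: enter (6,2) at t=0.2692
    x: enter (5,2) at t=1.3044
    x: enter (4,2) at t=2.3397
    y: enter (4,3) at t=3.0910
    x: enter (3,3) at t=3.3750
    x: enter (2,3) at t=4.4103
    x: enter (1,3) at t=5.4456
    x: enter (0,3) at t=6.4808 ← occupied
  → r_1 = 6.4808
beam 2: φ=-90°, α=210°
  dir = (cos 210°, sin 210°) = (-0.8660, -0.5000); from cell (7,2)
  next x-line at t=0.3002, next y-line at t=0.4000; Δt_x=1.1547, Δt_y=2.0000
    x: enter (6,2) at t=0.3002
    y: enter (6,1) at t=0.4000
    x: enter (5,1) at t=1.4549
    y: enter (5,0) at t=2.4000 ← occupied
  → r_2 = 2.4000
beam 3: φ=-45°, α=255°
  dir = (cos 255°, sin 255°) = (-0.2588, -0.9659); from cell (7,2)
  next x-line at t=1.0046, next y-line at t=0.2071; Δt_x=3.8637, Δt_y=1.0353
    y: enter (7,1) at t=0.2071
    x: enter (6,1) at t=1.0046
    y: enter (6,0) at t=1.2423 ← occupied
  → r_3 = 1.2423
beam 4: φ=0°, α=300°
  dir = (cos 300°, sin 300°) = (0.5000, -0.8660); from cell (7,2)
  next x-line at t=1.4800, next y-line at t=0.2309; Δt_x=2.0000, Δt_y=1.1547
    y: enter (7,1) at t=0.2309
    y: enter (7,0) at t=1.3856 ← occupied
  → r_4 = 1.3856
beam 5: φ=45°, α=345°
  dir = (cos 345°, sin 345°) = (0.9659, -0.2588); from cell (7,2)
  next x-line at t=0.7661, next y-line at t=0.7727; Δt_x=1.0353, Δt_y=3.8637
    x: enter (8,2) at t=0.7661 ← occupied
  → r_5 = 0.7661
beam 6: φ=90°, α=30°
  dir = (cos 30°, sin 30°) = (0.8660, 0.5000); from cell (7,2)
  next x-line at t=0.8545, next y-line at t=1.6000; Δt_x=1.1547, Δt_y=2.0000
    x: enter (8,2) at t=0.8545 ← occupied
  → r_6 = 0.8545
beam 7: φ=135°, α=75°
  dir = (cos 75°, sin 75°) = (0.2588, 0.9659); from cell (7,2)
  next x-line at t=2.8591, next y-line at t=0.8282; Δt_x=3.8637, Δt_y=1.0353
    y: enter (7,3) at t=0.8282
    y: enter (7,4) at t=1.8635
    x: enter (8,4) at t=2.8591 ← occupied
  → r_7 = 2.8591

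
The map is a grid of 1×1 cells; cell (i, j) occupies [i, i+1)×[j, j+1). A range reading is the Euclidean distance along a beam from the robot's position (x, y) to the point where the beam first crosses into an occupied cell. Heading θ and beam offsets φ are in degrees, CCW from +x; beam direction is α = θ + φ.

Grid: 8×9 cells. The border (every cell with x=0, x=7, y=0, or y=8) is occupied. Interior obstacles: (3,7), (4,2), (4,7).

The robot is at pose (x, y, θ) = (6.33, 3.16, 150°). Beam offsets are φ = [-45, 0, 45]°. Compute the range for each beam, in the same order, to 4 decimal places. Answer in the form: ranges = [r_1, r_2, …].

beam 1: φ=-45°, α=105°
  cosα=-0.2588 sinα=0.9659 | (6,3) | tMaxX 1.2750 tMaxY 0.8696 | tΔX 3.8637 tΔY 1.0353
    t=0.8696 [y] (6,4)
    t=1.2750 [x] (5,4)
    t=1.9049 [y] (5,5)
    t=2.9402 [y] (5,6)
    t=3.9755 [y] (5,7)
    t=5.0107 [y] (5,8) — stop
  → r_1 = 5.0107
beam 2: φ=0°, α=150°
  cosα=-0.8660 sinα=0.5000 | (6,3) | tMaxX 0.3811 tMaxY 1.6800 | tΔX 1.1547 tΔY 2.0000
    t=0.3811 [x] (5,3)
    t=1.5358 [x] (4,3)
    t=1.6800 [y] (4,4)
    t=2.6905 [x] (3,4)
    t=3.6800 [y] (3,5)
    t=3.8452 [x] (2,5)
    t=4.9999 [x] (1,5)
    t=5.6800 [y] (1,6)
    t=6.1546 [x] (0,6) — stop
  → r_2 = 6.1546
beam 3: φ=45°, α=195°
  cosα=-0.9659 sinα=-0.2588 | (6,3) | tMaxX 0.3416 tMaxY 0.6182 | tΔX 1.0353 tΔY 3.8637
    t=0.3416 [x] (5,3)
    t=0.6182 [y] (5,2)
    t=1.3769 [x] (4,2) — stop
  → r_3 = 1.3769

ranges = [5.0107, 6.1546, 1.3769]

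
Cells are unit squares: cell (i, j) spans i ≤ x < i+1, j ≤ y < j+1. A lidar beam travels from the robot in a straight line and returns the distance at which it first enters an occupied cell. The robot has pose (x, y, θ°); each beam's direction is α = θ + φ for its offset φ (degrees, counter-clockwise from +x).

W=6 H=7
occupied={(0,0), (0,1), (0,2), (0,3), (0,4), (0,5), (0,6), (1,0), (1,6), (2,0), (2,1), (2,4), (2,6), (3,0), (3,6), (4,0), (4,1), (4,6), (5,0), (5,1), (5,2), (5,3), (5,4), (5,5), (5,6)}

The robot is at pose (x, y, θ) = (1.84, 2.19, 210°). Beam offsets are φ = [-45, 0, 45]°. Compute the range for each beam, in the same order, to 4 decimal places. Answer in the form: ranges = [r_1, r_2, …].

ranges = [0.8696, 0.9699, 1.2320]

beam 1: φ=-45°, α=165°
  d=(-0.9659,0.2588)  start (1,2)  tX=0.8696 tY=3.1296  stride 1/|dx|=1.0353 1/|dy|=3.8637
    cross x-line → (0,2), t=0.8696 (wall)
  → r_1 = 0.8696
beam 2: φ=0°, α=210°
  d=(-0.8660,-0.5000)  start (1,2)  tX=0.9699 tY=0.3800  stride 1/|dx|=1.1547 1/|dy|=2.0000
    cross y-line → (1,1), t=0.3800
    cross x-line → (0,1), t=0.9699 (wall)
  → r_2 = 0.9699
beam 3: φ=45°, α=255°
  d=(-0.2588,-0.9659)  start (1,2)  tX=3.2455 tY=0.1967  stride 1/|dx|=3.8637 1/|dy|=1.0353
    cross y-line → (1,1), t=0.1967
    cross y-line → (1,0), t=1.2320 (wall)
  → r_3 = 1.2320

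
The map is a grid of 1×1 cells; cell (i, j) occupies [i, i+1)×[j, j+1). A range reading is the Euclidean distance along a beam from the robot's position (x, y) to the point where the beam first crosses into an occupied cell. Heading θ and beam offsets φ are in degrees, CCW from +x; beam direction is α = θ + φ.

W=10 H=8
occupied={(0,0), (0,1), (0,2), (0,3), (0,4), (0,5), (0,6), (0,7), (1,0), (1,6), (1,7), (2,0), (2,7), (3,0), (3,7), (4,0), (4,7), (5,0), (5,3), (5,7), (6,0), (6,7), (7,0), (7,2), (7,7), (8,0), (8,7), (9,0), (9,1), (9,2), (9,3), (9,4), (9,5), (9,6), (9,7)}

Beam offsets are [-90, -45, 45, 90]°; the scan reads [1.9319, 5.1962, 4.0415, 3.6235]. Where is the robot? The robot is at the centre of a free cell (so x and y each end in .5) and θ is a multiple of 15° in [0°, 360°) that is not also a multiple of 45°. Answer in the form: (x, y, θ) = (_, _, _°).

Enumerate (i+0.5, j+0.5, θ) over the 45 free cells and 16 admissible headings. For each, cast all 4 beams and compare to the given ranges.
  (2.5, 5.5, 285°): beam 1 = 1.5529 ≠ 1.9319 ✗
  (1.5, 3.5, 195°): beam 2 = 0.5774 ≠ 5.1962 ✗
  (1.5, 2.5, 165°): beam 1 = 4.6587 ≠ 1.9319 ✗
  …
  (5.5, 6.5, 255°): r_1=1.9319, r_2=5.1962, r_3=4.0415, r_4=3.6235 — all match ✓
No second candidate reproduces the full scan.

(x, y, θ) = (5.5, 6.5, 255°)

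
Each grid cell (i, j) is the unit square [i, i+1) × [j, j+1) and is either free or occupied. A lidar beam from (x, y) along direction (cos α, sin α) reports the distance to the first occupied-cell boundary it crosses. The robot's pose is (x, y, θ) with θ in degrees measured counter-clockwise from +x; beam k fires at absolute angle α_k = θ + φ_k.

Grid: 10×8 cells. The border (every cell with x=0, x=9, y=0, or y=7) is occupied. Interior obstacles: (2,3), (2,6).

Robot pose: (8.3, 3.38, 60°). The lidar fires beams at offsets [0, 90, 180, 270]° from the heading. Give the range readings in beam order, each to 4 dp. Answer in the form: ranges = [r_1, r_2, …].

beam 1: φ=0°, α=60°
  dir = (cos 60°, sin 60°) = (0.5000, 0.8660); from cell (8,3)
  next x-line at t=1.4000, next y-line at t=0.7159; Δt_x=2.0000, Δt_y=1.1547
    y: enter (8,4) at t=0.7159
    x: enter (9,4) at t=1.4000 ← occupied
  → r_1 = 1.4000
beam 2: φ=90°, α=150°
  dir = (cos 150°, sin 150°) = (-0.8660, 0.5000); from cell (8,3)
  next x-line at t=0.3464, next y-line at t=1.2400; Δt_x=1.1547, Δt_y=2.0000
    x: enter (7,3) at t=0.3464
    y: enter (7,4) at t=1.2400
    x: enter (6,4) at t=1.5011
    x: enter (5,4) at t=2.6558
    y: enter (5,5) at t=3.2400
    x: enter (4,5) at t=3.8105
    x: enter (3,5) at t=4.9652
    y: enter (3,6) at t=5.2400
    x: enter (2,6) at t=6.1199 ← occupied
  → r_2 = 6.1199
beam 3: φ=180°, α=240°
  dir = (cos 240°, sin 240°) = (-0.5000, -0.8660); from cell (8,3)
  next x-line at t=0.6000, next y-line at t=0.4388; Δt_x=2.0000, Δt_y=1.1547
    y: enter (8,2) at t=0.4388
    x: enter (7,2) at t=0.6000
    y: enter (7,1) at t=1.5935
    x: enter (6,1) at t=2.6000
    y: enter (6,0) at t=2.7482 ← occupied
  → r_3 = 2.7482
beam 4: φ=270°, α=330°
  dir = (cos 330°, sin 330°) = (0.8660, -0.5000); from cell (8,3)
  next x-line at t=0.8083, next y-line at t=0.7600; Δt_x=1.1547, Δt_y=2.0000
    y: enter (8,2) at t=0.7600
    x: enter (9,2) at t=0.8083 ← occupied
  → r_4 = 0.8083

ranges = [1.4000, 6.1199, 2.7482, 0.8083]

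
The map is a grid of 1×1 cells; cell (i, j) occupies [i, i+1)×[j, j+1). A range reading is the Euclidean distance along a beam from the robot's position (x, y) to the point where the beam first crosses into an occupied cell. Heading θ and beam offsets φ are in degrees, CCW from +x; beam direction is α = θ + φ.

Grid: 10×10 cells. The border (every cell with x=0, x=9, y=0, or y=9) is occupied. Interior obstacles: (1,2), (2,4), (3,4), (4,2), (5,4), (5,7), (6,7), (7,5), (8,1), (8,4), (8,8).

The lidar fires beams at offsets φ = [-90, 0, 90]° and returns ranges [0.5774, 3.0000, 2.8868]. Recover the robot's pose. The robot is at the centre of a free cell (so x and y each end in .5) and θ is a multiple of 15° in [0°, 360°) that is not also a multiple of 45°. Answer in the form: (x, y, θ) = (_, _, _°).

Enumerate (i+0.5, j+0.5, θ) over the 53 free cells and 16 admissible headings. For each, cast all 3 beams and compare to the given ranges.
  (3.5, 2.5, 240°): beam 1 = 2.8868 ≠ 0.5774 ✗
  (3.5, 8.5, 345°): beam 1 = 3.6235 ≠ 0.5774 ✗
  (2.5, 5.5, 255°): beam 1 = 1.5529 ≠ 0.5774 ✗
  …
  (7.5, 4.5, 210°): r_1=0.5774, r_2=3.0000, r_3=2.8868 — all match ✓
Only this pose fits every beam.

(x, y, θ) = (7.5, 4.5, 210°)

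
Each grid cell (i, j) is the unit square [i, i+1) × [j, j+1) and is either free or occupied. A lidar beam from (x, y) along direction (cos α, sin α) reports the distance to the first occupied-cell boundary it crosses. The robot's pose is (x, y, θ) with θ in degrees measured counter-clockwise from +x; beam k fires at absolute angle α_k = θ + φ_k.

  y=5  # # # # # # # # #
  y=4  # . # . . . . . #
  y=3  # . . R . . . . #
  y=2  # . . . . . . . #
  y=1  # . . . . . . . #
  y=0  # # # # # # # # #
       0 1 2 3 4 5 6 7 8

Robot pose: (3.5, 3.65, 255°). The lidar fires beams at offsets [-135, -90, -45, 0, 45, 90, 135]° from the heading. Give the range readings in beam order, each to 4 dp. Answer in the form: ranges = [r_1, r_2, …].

beam 1: φ=-135°, α=120°
  cosα=-0.5000 sinα=0.8660 | (3,3) | tMaxX 1.0000 tMaxY 0.4041 | tΔX 2.0000 tΔY 1.1547
    t=0.4041 [y] (3,4)
    t=1.0000 [x] (2,4) — stop
  → r_1 = 1.0000
beam 2: φ=-90°, α=165°
  cosα=-0.9659 sinα=0.2588 | (3,3) | tMaxX 0.5176 tMaxY 1.3523 | tΔX 1.0353 tΔY 3.8637
    t=0.5176 [x] (2,3)
    t=1.3523 [y] (2,4) — stop
  → r_2 = 1.3523
beam 3: φ=-45°, α=210°
  cosα=-0.8660 sinα=-0.5000 | (3,3) | tMaxX 0.5774 tMaxY 1.3000 | tΔX 1.1547 tΔY 2.0000
    t=0.5774 [x] (2,3)
    t=1.3000 [y] (2,2)
    t=1.7321 [x] (1,2)
    t=2.8868 [x] (0,2) — stop
  → r_3 = 2.8868
beam 4: φ=0°, α=255°
  cosα=-0.2588 sinα=-0.9659 | (3,3) | tMaxX 1.9319 tMaxY 0.6729 | tΔX 3.8637 tΔY 1.0353
    t=0.6729 [y] (3,2)
    t=1.7082 [y] (3,1)
    t=1.9319 [x] (2,1)
    t=2.7435 [y] (2,0) — stop
  → r_4 = 2.7435
beam 5: φ=45°, α=300°
  cosα=0.5000 sinα=-0.8660 | (3,3) | tMaxX 1.0000 tMaxY 0.7506 | tΔX 2.0000 tΔY 1.1547
    t=0.7506 [y] (3,2)
    t=1.0000 [x] (4,2)
    t=1.9053 [y] (4,1)
    t=3.0000 [x] (5,1)
    t=3.0600 [y] (5,0) — stop
  → r_5 = 3.0600
beam 6: φ=90°, α=345°
  cosα=0.9659 sinα=-0.2588 | (3,3) | tMaxX 0.5176 tMaxY 2.5114 | tΔX 1.0353 tΔY 3.8637
    t=0.5176 [x] (4,3)
    t=1.5529 [x] (5,3)
    t=2.5114 [y] (5,2)
    t=2.5882 [x] (6,2)
    t=3.6235 [x] (7,2)
    t=4.6587 [x] (8,2) — stop
  → r_6 = 4.6587
beam 7: φ=135°, α=30°
  cosα=0.8660 sinα=0.5000 | (3,3) | tMaxX 0.5774 tMaxY 0.7000 | tΔX 1.1547 tΔY 2.0000
    t=0.5774 [x] (4,3)
    t=0.7000 [y] (4,4)
    t=1.7321 [x] (5,4)
    t=2.7000 [y] (5,5) — stop
  → r_7 = 2.7000

ranges = [1.0000, 1.3523, 2.8868, 2.7435, 3.0600, 4.6587, 2.7000]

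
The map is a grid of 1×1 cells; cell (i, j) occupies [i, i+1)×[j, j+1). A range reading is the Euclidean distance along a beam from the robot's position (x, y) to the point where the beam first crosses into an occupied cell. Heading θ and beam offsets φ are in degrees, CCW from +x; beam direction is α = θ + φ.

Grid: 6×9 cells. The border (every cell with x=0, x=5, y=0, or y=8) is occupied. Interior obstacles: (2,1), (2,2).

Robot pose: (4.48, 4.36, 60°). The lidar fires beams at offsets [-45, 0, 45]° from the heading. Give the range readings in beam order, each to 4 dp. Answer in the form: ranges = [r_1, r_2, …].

ranges = [0.5383, 1.0400, 3.7684]

beam 1: φ=-45°, α=15°
  d=(0.9659,0.2588)  start (4,4)  tX=0.5383 tY=2.4728  stride 1/|dx|=1.0353 1/|dy|=3.8637
    cross x-line → (5,4), t=0.5383 (wall)
  → r_1 = 0.5383
beam 2: φ=0°, α=60°
  d=(0.5000,0.8660)  start (4,4)  tX=1.0400 tY=0.7390  stride 1/|dx|=2.0000 1/|dy|=1.1547
    cross y-line → (4,5), t=0.7390
    cross x-line → (5,5), t=1.0400 (wall)
  → r_2 = 1.0400
beam 3: φ=45°, α=105°
  d=(-0.2588,0.9659)  start (4,4)  tX=1.8546 tY=0.6626  stride 1/|dx|=3.8637 1/|dy|=1.0353
    cross y-line → (4,5), t=0.6626
    cross y-line → (4,6), t=1.6979
    cross x-line → (3,6), t=1.8546
    cross y-line → (3,7), t=2.7331
    cross y-line → (3,8), t=3.7684 (wall)
  → r_3 = 3.7684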